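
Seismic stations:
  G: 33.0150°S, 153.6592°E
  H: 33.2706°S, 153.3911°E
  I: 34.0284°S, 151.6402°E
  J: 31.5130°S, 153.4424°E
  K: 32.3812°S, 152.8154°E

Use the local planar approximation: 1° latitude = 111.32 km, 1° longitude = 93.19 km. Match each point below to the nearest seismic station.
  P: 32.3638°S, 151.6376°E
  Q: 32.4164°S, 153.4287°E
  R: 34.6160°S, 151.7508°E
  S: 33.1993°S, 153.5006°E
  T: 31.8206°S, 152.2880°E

P at 32.3638°S, 151.6376°E:
  G: 201.8587 km
  H: 192.0736 km
  I: 185.3034 km
  J: 193.0229 km
  K: 109.7763 km
  → nearest: K (109.7763 km)
Q at 32.4164°S, 153.4287°E:
  G: 70.0127 km
  H: 95.1541 km
  I: 244.9092 km
  J: 100.5746 km
  K: 57.2876 km
  → nearest: K (57.2876 km)
R at 34.6160°S, 151.7508°E:
  G: 251.7776 km
  H: 214.0025 km
  I: 66.2187 km
  J: 379.6966 km
  K: 267.8304 km
  → nearest: I (66.2187 km)
S at 33.1993°S, 153.5006°E:
  G: 25.2856 km
  H: 12.9277 km
  I: 196.4073 km
  J: 187.7973 km
  K: 111.2260 km
  → nearest: H (12.9277 km)
T at 31.8206°S, 152.2880°E:
  G: 184.4093 km
  H: 191.3685 km
  I: 253.0778 km
  J: 112.8967 km
  K: 79.4360 km
  → nearest: K (79.4360 km)

P→K; Q→K; R→I; S→H; T→K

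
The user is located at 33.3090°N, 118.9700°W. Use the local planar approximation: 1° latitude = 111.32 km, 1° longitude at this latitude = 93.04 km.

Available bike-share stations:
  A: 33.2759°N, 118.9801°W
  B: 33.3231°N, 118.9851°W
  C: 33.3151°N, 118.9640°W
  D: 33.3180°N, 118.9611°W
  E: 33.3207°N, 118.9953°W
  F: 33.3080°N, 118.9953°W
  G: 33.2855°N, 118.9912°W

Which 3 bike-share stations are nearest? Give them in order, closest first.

C, D, B

Distances from 33.3090°N, 118.9700°W:
A: √((-0.0331·111.32)² + (-0.0101·93.04)²) = √(13.576955 + 0.883044) = 3.8026 km
B: √((0.0141·111.32)² + (-0.0151·93.04)²) = √(2.463682 + 1.973755) = 2.1065 km
C: √((0.0061·111.32)² + (0.0060·93.04)²) = √(0.461112 + 0.311632) = 0.8791 km
D: √((0.0090·111.32)² + (0.0089·93.04)²) = √(1.003764 + 0.685677) = 1.2998 km
E: √((0.0117·111.32)² + (-0.0253·93.04)²) = √(1.696360 + 5.540902) = 2.6902 km
F: √((-0.0010·111.32)² + (-0.0253·93.04)²) = √(0.012392 + 5.540902) = 2.3565 km
G: √((-0.0235·111.32)² + (-0.0212·93.04)²) = √(6.843561 + 3.890551) = 3.2763 km
Sorted: C (0.8791 km) < D (1.2998 km) < B (2.1065 km) < F (2.3565 km) < E (2.6902 km) < …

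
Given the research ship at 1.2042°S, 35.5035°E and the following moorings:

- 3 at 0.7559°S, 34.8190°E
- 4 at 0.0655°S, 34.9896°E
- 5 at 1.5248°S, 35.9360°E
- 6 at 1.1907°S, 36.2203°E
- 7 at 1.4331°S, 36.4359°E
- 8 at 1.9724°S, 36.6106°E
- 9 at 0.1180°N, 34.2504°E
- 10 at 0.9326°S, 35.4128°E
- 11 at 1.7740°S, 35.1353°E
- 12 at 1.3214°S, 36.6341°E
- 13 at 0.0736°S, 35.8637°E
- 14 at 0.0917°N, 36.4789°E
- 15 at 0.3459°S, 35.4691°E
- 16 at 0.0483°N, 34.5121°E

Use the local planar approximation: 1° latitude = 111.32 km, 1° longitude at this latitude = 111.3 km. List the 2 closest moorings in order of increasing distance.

10, 5

Distances from 1.2042°S, 35.5035°E:
3: 91.0748 km
4: 139.0670 km
5: 59.9242 km
6: 79.7940 km
7: 106.8587 km
8: 149.9874 km
9: 202.7708 km
10: 31.8753 km
11: 75.5169 km
12: 126.5103 km
13: 132.0892 km
14: 180.5451 km
15: 95.6226 km
16: 177.8083 km
Sorted: 10 (31.8753 km) < 5 (59.9242 km) < 11 (75.5169 km) < 6 (79.7940 km) < …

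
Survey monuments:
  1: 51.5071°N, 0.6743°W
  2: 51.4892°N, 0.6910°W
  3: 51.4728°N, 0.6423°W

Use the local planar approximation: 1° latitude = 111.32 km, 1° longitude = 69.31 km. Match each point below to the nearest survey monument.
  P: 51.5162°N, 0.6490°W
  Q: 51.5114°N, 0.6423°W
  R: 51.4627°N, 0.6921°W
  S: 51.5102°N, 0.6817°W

P→1; Q→1; R→2; S→1

P at 51.5162°N, 0.6490°W:
  1: 2.0251 km
  2: 4.1842 km
  3: 4.8536 km
  → nearest: 1 (2.0251 km)
Q at 51.5114°N, 0.6423°W:
  1: 2.2690 km
  2: 4.1834 km
  3: 4.2970 km
  → nearest: 1 (2.2690 km)
R at 51.4627°N, 0.6921°W:
  1: 5.0943 km
  2: 2.9510 km
  3: 3.6301 km
  → nearest: 2 (2.9510 km)
S at 51.5102°N, 0.6817°W:
  1: 0.6182 km
  2: 2.4250 km
  3: 4.9791 km
  → nearest: 1 (0.6182 km)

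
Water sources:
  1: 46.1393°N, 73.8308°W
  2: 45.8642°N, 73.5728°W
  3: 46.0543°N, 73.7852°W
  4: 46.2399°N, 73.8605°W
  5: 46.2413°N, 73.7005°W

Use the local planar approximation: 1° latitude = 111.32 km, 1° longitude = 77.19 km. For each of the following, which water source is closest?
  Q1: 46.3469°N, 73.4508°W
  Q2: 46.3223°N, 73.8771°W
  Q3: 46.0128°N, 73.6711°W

Q1 at 46.3469°N, 73.4508°W:
  1: 37.3424 km
  2: 54.5531 km
  3: 41.5599 km
  4: 33.7935 km
  5: 22.5763 km
  → nearest: 5 (22.5763 km)
Q2 at 46.3223°N, 73.8771°W:
  1: 20.6827 km
  2: 56.1453 km
  3: 30.6655 km
  4: 9.2618 km
  5: 16.3441 km
  → nearest: 4 (9.2618 km)
Q3 at 46.0128°N, 73.6711°W:
  1: 18.7153 km
  2: 18.1994 km
  3: 9.9455 km
  4: 29.2037 km
  5: 25.5377 km
  → nearest: 3 (9.9455 km)

Q1→5; Q2→4; Q3→3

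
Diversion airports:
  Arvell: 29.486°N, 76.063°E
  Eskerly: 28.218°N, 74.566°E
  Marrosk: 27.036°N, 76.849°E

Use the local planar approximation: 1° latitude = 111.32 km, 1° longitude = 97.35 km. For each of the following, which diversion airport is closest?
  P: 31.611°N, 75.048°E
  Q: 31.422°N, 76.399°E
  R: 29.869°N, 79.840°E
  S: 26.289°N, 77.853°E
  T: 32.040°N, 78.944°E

P→Arvell; Q→Arvell; R→Arvell; S→Marrosk; T→Arvell

P at 31.611°N, 75.048°E:
  Arvell: √((-2.125·111.32)² + (1.015·97.35)²) = √(55958.26802 + 9763.46551) = 256.363 km
  Eskerly: √((-3.393·111.32)² + (-0.482·97.35)²) = √(142663.90738 + 2201.73978) = 380.612 km
  Marrosk: √((-4.575·111.32)² + (1.801·97.35)²) = √(259375.28552 + 30739.67966) = 538.623 km
  → nearest: Arvell (256.363 km)
Q at 31.422°N, 76.399°E:
  Arvell: √((-1.936·111.32)² + (-0.336·97.35)²) = √(46446.93936 + 1069.91793) = 217.984 km
  Eskerly: √((-3.204·111.32)² + (-1.833·97.35)²) = √(127212.97530 + 31841.74365) = 398.817 km
  Marrosk: √((-4.386·111.32)² + (0.450·97.35)²) = √(238387.59378 + 1919.09706) = 490.211 km
  → nearest: Arvell (217.984 km)
R at 29.869°N, 79.840°E:
  Arvell: √((-0.383·111.32)² + (-3.777·97.35)²) = √(1817.79098 + 135196.63471) = 370.155 km
  Eskerly: √((-1.651·111.32)² + (-5.274·97.35)²) = √(33778.51415 + 263604.10109) = 545.328 km
  Marrosk: √((-2.833·111.32)² + (-2.991·97.35)²) = √(99457.95937 + 84782.21092) = 429.232 km
  → nearest: Arvell (370.155 km)
S at 26.289°N, 77.853°E:
  Arvell: √((3.197·111.32)² + (-1.790·97.35)²) = √(126657.72057 + 30365.32779) = 396.261 km
  Eskerly: √((1.929·111.32)² + (-3.287·97.35)²) = √(46111.66995 + 102393.24811) = 385.363 km
  Marrosk: √((0.747·111.32)² + (-1.004·97.35)²) = √(6914.92699 + 9552.99031) = 128.327 km
  → nearest: Marrosk (128.327 km)
T at 32.040°N, 78.944°E:
  Arvell: √((-2.554·111.32)² + (-2.881·97.35)²) = √(80832.90394 + 78660.81255) = 399.367 km
  Eskerly: √((-3.822·111.32)² + (-4.378·97.35)²) = √(181020.50026 + 181644.99092) = 602.217 km
  Marrosk: √((-5.004·111.32)² + (-2.095·97.35)²) = √(310299.44397 + 41594.88868) = 593.207 km
  → nearest: Arvell (399.367 km)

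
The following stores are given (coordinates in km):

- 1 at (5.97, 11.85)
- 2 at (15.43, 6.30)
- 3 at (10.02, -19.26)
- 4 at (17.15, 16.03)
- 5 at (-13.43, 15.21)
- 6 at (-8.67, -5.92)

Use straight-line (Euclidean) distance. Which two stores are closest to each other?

Pairwise distances:
1–2: 10.97 km
1–3: 31.37 km
1–4: 11.94 km
1–5: 19.69 km
1–6: 23.02 km
2–3: 26.13 km
2–4: 9.88 km
2–5: 30.20 km
2–6: 27.02 km
3–4: 36.00 km
3–5: 41.69 km
3–6: 22.96 km
4–5: 30.59 km
4–6: 33.89 km
5–6: 21.66 km
Closest pair: 2–4 at 9.88 km.

2 and 4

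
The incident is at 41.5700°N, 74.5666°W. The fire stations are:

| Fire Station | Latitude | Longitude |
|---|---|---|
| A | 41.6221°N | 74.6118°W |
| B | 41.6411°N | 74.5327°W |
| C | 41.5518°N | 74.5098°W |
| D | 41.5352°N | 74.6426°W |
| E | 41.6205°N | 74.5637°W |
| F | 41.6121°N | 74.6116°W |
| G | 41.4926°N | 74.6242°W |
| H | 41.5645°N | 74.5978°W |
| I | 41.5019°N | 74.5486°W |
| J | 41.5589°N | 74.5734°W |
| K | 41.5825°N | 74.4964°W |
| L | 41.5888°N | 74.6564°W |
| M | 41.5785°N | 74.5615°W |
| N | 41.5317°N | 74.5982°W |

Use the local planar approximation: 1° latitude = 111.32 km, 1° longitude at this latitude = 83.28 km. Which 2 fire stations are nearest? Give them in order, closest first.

Distances from 41.5700°N, 74.5666°W:
A: √((0.0521·111.32)² + (-0.0452·83.28)²) = √(33.637355 + 14.169623) = 6.9143 km
B: √((0.0711·111.32)² + (0.0339·83.28)²) = √(62.644882 + 7.970413) = 8.4033 km
C: √((-0.0182·111.32)² + (0.0568·83.28)²) = √(4.104773 + 22.375776) = 5.1459 km
D: √((-0.0348·111.32)² + (-0.0760·83.28)²) = √(15.007380 + 40.059785) = 7.4207 km
E: √((0.0505·111.32)² + (0.0029·83.28)²) = √(31.603061 + 0.058328) = 5.6268 km
F: √((0.0421·111.32)² + (-0.0450·83.28)²) = √(21.963957 + 14.044506) = 6.0007 km
G: √((-0.0774·111.32)² + (-0.0576·83.28)²) = √(74.238351 + 23.010518) = 9.8615 km
H: √((-0.0055·111.32)² + (-0.0312·83.28)²) = √(0.374862 + 6.751350) = 2.6695 km
I: √((-0.0681·111.32)² + (0.0180·83.28)²) = √(57.469924 + 2.247121) = 7.7277 km
J: √((-0.0111·111.32)² + (-0.0068·83.28)²) = √(1.526836 + 0.320700) = 1.3592 km
K: √((0.0125·111.32)² + (0.0702·83.28)²) = √(1.936272 + 34.178709) = 6.0096 km
L: √((0.0188·111.32)² + (-0.0898·83.28)²) = √(4.379879 + 55.928620) = 7.7659 km
M: √((0.0085·111.32)² + (0.0051·83.28)²) = √(0.895332 + 0.180394) = 1.0372 km
N: √((-0.0383·111.32)² + (-0.0316·83.28)²) = √(18.177910 + 6.925571) = 5.0103 km
Sorted: M (1.0372 km) < J (1.3592 km) < H (2.6695 km) < N (5.0103 km) < …

M, J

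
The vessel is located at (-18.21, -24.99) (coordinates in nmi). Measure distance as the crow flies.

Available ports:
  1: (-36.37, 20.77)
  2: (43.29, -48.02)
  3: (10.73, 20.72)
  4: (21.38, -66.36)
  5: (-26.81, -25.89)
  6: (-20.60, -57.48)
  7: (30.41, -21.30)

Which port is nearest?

5

Distances from (-18.21, -24.99):
1: 49.23 nmi
2: 65.67 nmi
3: 54.10 nmi
4: 57.26 nmi
5: 8.65 nmi
6: 32.58 nmi
7: 48.76 nmi
Minimum: 5 at 8.65 nmi.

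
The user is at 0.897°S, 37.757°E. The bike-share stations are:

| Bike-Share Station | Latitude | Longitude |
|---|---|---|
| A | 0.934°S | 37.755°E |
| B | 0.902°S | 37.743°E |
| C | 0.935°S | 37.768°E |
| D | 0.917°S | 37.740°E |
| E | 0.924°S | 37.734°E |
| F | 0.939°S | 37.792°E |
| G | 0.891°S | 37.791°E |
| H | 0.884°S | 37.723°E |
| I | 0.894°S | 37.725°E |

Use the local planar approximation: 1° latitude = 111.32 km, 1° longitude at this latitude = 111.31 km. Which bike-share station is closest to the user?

Distances from 0.897°S, 37.757°E:
A: √((-0.037·111.32)² + (-0.002·111.31)²) = √(16.96484 + 0.04956) = 4.125 km
B: √((-0.005·111.32)² + (-0.014·111.31)²) = √(0.30980 + 2.42842) = 1.655 km
C: √((-0.038·111.32)² + (0.011·111.31)²) = √(17.89425 + 1.49918) = 4.404 km
D: √((-0.020·111.32)² + (-0.017·111.31)²) = √(4.95686 + 3.58069) = 2.922 km
E: √((-0.027·111.32)² + (-0.023·111.31)²) = √(9.03387 + 6.55427) = 3.948 km
F: √((-0.042·111.32)² + (0.035·111.31)²) = √(21.85974 + 15.17765) = 6.086 km
G: √((0.006·111.32)² + (0.034·111.31)²) = √(0.44612 + 14.32274) = 3.843 km
H: √((0.013·111.32)² + (-0.034·111.31)²) = √(2.09427 + 14.32274) = 4.052 km
I: √((0.003·111.32)² + (-0.032·111.31)²) = √(0.11153 + 12.68727) = 3.578 km
Minimum: B at 1.655 km.

B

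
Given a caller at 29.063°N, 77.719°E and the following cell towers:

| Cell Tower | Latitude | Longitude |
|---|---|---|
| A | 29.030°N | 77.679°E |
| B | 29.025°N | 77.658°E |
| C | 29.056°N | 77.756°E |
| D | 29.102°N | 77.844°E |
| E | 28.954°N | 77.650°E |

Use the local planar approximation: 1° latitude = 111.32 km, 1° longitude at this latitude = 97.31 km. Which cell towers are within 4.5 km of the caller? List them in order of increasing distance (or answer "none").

C

Distances from 29.063°N, 77.719°E:
A: 5.352 km
B: 7.289 km
C: 3.684 km
D: 12.915 km
E: 13.868 km
Threshold 4.5 km: C (3.684 km) is within range.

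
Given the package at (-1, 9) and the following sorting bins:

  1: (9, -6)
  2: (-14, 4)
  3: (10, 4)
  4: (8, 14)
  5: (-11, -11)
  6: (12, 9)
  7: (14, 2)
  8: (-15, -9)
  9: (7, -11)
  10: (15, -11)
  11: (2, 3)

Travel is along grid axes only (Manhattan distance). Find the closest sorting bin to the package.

11

Distances from (-1, 9):
1: 25
2: 18
3: 16
4: 14
5: 30
6: 13
7: 22
8: 32
9: 28
10: 36
11: 9
Minimum: 11 at 9.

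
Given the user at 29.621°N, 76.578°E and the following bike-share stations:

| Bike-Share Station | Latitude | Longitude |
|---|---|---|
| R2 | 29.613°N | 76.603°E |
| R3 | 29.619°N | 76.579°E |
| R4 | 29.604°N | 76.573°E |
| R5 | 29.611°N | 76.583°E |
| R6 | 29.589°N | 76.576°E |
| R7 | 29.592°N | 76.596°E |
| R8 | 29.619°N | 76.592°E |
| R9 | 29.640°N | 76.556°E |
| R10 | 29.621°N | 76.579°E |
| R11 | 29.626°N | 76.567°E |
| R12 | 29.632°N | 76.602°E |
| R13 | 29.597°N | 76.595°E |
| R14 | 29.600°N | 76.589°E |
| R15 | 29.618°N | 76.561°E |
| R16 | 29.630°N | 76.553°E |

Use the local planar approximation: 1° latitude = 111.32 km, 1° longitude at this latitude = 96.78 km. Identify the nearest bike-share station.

R10

Distances from 29.621°N, 76.578°E:
R2: 2.578 km
R3: 0.243 km
R4: 1.953 km
R5: 1.214 km
R6: 3.567 km
R7: 3.668 km
R8: 1.373 km
R9: 3.001 km
R10: 0.097 km
R11: 1.201 km
R12: 2.626 km
R13: 3.138 km
R14: 2.569 km
R15: 1.679 km
R16: 2.619 km
Minimum: R10 at 0.097 km.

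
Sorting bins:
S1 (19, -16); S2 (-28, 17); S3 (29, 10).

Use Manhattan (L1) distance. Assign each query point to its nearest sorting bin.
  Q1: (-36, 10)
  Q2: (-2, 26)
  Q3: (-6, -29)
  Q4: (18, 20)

Q1→S2; Q2→S2; Q3→S1; Q4→S3

Q1 at (-36, 10):
  S1: |55| + |-26| = 55 + 26 = 81
  S2: |8| + |7| = 8 + 7 = 15
  S3: |65| + |0| = 65 + 0 = 65
  → nearest: S2 (15)
Q2 at (-2, 26):
  S1: |21| + |-42| = 21 + 42 = 63
  S2: |-26| + |-9| = 26 + 9 = 35
  S3: |31| + |-16| = 31 + 16 = 47
  → nearest: S2 (35)
Q3 at (-6, -29):
  S1: |25| + |13| = 25 + 13 = 38
  S2: |-22| + |46| = 22 + 46 = 68
  S3: |35| + |39| = 35 + 39 = 74
  → nearest: S1 (38)
Q4 at (18, 20):
  S1: |1| + |-36| = 1 + 36 = 37
  S2: |-46| + |-3| = 46 + 3 = 49
  S3: |11| + |-10| = 11 + 10 = 21
  → nearest: S3 (21)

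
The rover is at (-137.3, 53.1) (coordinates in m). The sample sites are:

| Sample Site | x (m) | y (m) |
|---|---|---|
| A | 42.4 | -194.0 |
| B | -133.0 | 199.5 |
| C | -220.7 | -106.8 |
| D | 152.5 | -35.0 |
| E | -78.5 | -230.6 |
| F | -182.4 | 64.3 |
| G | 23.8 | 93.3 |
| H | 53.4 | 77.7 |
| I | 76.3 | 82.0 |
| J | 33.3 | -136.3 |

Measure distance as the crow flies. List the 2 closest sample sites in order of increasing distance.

Distances from (-137.3, 53.1):
A: √((179.7)² + (-247.1)²) = √(32292.090 + 61058.410) = 305.5 m
B: √((4.3)² + (146.4)²) = √(18.490 + 21432.960) = 146.5 m
C: √((-83.4)² + (-159.9)²) = √(6955.560 + 25568.010) = 180.3 m
D: √((289.8)² + (-88.1)²) = √(83984.040 + 7761.610) = 302.9 m
E: √((58.8)² + (-283.7)²) = √(3457.440 + 80485.690) = 289.7 m
F: √((-45.1)² + (11.2)²) = √(2034.010 + 125.440) = 46.5 m
G: √((161.1)² + (40.2)²) = √(25953.210 + 1616.040) = 166.0 m
H: √((190.7)² + (24.6)²) = √(36366.490 + 605.160) = 192.3 m
I: √((213.6)² + (28.9)²) = √(45624.960 + 835.210) = 215.5 m
J: √((170.6)² + (-189.4)²) = √(29104.360 + 35872.360) = 254.9 m
Sorted: F (46.5 m) < B (146.5 m) < G (166.0 m) < C (180.3 m) < …

F, B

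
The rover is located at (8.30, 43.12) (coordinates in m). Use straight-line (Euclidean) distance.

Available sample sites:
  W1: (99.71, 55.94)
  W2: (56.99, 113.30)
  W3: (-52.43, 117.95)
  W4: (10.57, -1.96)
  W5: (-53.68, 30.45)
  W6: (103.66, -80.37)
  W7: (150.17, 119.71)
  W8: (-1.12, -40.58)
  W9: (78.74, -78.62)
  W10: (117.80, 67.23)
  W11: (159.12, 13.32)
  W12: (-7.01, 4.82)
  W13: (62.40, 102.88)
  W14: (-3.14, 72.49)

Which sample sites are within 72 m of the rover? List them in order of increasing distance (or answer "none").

Distances from (8.30, 43.12):
W1: √((91.41)² + (12.82)²) = √(8355.7881 + 164.3524) = 92.30 m
W2: √((48.69)² + (70.18)²) = √(2370.7161 + 4925.2324) = 85.42 m
W3: √((-60.73)² + (74.83)²) = √(3688.1329 + 5599.5289) = 96.37 m
W4: √((2.27)² + (-45.08)²) = √(5.1529 + 2032.2064) = 45.14 m
W5: √((-61.98)² + (-12.67)²) = √(3841.5204 + 160.5289) = 63.26 m
W6: √((95.36)² + (-123.49)²) = √(9093.5296 + 15249.7801) = 156.02 m
W7: √((141.87)² + (76.59)²) = √(20127.0969 + 5866.0281) = 161.22 m
W8: √((-9.42)² + (-83.70)²) = √(88.7364 + 7005.6900) = 84.23 m
W9: √((70.44)² + (-121.74)²) = √(4961.7936 + 14820.6276) = 140.65 m
W10: √((109.50)² + (24.11)²) = √(11990.2500 + 581.2921) = 112.12 m
W11: √((150.82)² + (-29.80)²) = √(22746.6724 + 888.0400) = 153.74 m
W12: √((-15.31)² + (-38.30)²) = √(234.3961 + 1466.8900) = 41.25 m
W13: √((54.10)² + (59.76)²) = √(2926.8100 + 3571.2576) = 80.61 m
W14: √((-11.44)² + (29.37)²) = √(130.8736 + 862.5969) = 31.52 m
Threshold 72 m: W14 (31.52 m), W12 (41.25 m), W4 (45.14 m), W5 (63.26 m) are within range.

W14, W12, W4, W5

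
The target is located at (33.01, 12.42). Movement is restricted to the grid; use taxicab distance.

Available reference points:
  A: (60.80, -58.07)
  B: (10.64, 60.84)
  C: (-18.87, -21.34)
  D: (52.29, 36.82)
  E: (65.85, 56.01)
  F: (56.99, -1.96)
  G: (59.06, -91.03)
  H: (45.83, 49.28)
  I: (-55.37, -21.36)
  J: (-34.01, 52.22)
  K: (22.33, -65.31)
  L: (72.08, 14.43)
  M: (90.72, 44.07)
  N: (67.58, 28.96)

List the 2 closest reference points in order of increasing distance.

F, L

Distances from (33.01, 12.42):
A: 98.28
B: 70.79
C: 85.64
D: 43.68
E: 76.43
F: 38.36
G: 129.50
H: 49.68
I: 122.16
J: 106.82
K: 88.41
L: 41.08
M: 89.36
N: 51.11
Sorted: F (38.36) < L (41.08) < D (43.68) < H (49.68) < …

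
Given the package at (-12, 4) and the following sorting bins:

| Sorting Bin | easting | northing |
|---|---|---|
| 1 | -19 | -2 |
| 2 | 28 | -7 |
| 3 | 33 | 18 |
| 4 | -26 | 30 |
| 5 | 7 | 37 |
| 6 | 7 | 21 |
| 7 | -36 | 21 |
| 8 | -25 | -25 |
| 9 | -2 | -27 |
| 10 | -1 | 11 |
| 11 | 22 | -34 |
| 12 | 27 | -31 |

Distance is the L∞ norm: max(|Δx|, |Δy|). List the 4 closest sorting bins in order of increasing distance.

Distances from (-12, 4):
1: 7
2: 40
3: 45
4: 26
5: 33
6: 19
7: 24
8: 29
9: 31
10: 11
11: 38
12: 39
Sorted: 1 (7) < 10 (11) < 6 (19) < 7 (24) < 4 (26) < 8 (29) < …

1, 10, 6, 7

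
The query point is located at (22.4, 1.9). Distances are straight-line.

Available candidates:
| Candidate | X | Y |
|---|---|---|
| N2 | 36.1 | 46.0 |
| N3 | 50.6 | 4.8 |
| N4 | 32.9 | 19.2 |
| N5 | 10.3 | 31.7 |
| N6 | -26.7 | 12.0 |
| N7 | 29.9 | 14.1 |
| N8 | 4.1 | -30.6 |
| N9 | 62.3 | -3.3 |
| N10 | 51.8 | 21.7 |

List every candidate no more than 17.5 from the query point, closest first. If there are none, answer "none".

N7

Distances from (22.4, 1.9):
N2: 46.2
N3: 28.3
N4: 20.2
N5: 32.2
N6: 50.1
N7: 14.3
N8: 37.3
N9: 40.2
N10: 35.4
Threshold 17.5: N7 (14.3) is within range.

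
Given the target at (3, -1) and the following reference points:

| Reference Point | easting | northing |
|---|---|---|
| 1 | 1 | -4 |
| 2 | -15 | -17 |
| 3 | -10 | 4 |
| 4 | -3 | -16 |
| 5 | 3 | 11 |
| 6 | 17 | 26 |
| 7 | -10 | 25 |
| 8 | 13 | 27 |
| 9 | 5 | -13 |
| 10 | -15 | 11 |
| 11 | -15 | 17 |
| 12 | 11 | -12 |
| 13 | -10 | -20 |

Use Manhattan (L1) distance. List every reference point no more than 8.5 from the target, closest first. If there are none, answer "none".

1

Distances from (3, -1):
1: 5
2: 34
3: 18
4: 21
5: 12
6: 41
7: 39
8: 38
9: 14
10: 30
11: 36
12: 19
13: 32
Threshold 8.5: 1 (5) is within range.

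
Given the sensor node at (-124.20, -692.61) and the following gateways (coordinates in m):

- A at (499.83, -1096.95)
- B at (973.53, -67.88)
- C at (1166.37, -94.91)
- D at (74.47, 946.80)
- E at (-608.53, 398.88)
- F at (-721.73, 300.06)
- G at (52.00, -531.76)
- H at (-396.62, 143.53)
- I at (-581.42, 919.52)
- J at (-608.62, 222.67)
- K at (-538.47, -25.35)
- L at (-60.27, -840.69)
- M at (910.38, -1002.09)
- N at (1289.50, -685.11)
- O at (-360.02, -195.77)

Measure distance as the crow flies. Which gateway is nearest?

L

Distances from (-124.20, -692.61):
A: √((624.03)² + (-404.34)²) = √(389413.4409 + 163490.8356) = 743.58 m
B: √((1097.73)² + (624.73)²) = √(1205011.1529 + 390287.5729) = 1263.05 m
C: √((1290.57)² + (597.70)²) = √(1665570.9249 + 357245.2900) = 1422.26 m
D: √((198.67)² + (1639.41)²) = √(39469.7689 + 2687665.1481) = 1651.40 m
E: √((-484.33)² + (1091.49)²) = √(234575.5489 + 1191350.4201) = 1194.12 m
F: √((-597.53)² + (992.67)²) = √(357042.1009 + 985393.7289) = 1158.64 m
G: √((176.20)² + (160.85)²) = √(31046.4400 + 25872.7225) = 238.58 m
H: √((-272.42)² + (836.14)²) = √(74212.6564 + 699130.0996) = 879.40 m
I: √((-457.22)² + (1612.13)²) = √(209050.1284 + 2598963.1369) = 1675.71 m
J: √((-484.42)² + (915.28)²) = √(234662.7364 + 837737.4784) = 1035.57 m
K: √((-414.27)² + (667.26)²) = √(171619.6329 + 445235.9076) = 785.40 m
L: √((63.93)² + (-148.08)²) = √(4087.0449 + 21927.6864) = 161.29 m
M: √((1034.58)² + (-309.48)²) = √(1070355.7764 + 95777.8704) = 1079.88 m
N: √((1413.70)² + (7.50)²) = √(1998547.6900 + 56.2500) = 1413.72 m
O: √((-235.82)² + (496.84)²) = √(55611.0724 + 246849.9856) = 549.96 m
Minimum: L at 161.29 m.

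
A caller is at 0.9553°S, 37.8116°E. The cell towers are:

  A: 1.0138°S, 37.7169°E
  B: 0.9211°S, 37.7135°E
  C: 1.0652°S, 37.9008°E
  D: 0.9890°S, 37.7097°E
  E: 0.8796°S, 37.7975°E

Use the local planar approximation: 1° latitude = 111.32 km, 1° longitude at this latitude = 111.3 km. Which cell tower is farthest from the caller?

Distances from 0.9553°S, 37.8116°E:
A: √((-0.0585·111.32)² + (-0.0947·111.3)²) = √(42.409009 + 111.093919) = 12.3896 km
B: √((0.0342·111.32)² + (-0.0981·111.3)²) = √(14.494345 + 119.214297) = 11.5632 km
C: √((-0.1099·111.32)² + (0.0892·111.3)²) = √(149.672420 + 98.564390) = 15.7555 km
D: √((-0.0337·111.32)² + (-0.1019·111.3)²) = √(14.073632 + 128.628942) = 11.9458 km
E: √((0.0757·111.32)² + (-0.0141·111.3)²) = √(71.013048 + 2.462797) = 8.5718 km
Maximum: C at 15.7555 km.

C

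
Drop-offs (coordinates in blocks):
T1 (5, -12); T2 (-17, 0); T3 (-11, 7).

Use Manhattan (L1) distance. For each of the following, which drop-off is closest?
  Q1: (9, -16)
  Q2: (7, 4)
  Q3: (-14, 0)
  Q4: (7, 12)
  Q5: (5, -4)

Q1 at (9, -16):
  T1: |-4| + |4| = 4 + 4 = 8 blocks
  T2: |-26| + |16| = 26 + 16 = 42 blocks
  T3: |-20| + |23| = 20 + 23 = 43 blocks
  → nearest: T1 (8 blocks)
Q2 at (7, 4):
  T1: |-2| + |-16| = 2 + 16 = 18 blocks
  T2: |-24| + |-4| = 24 + 4 = 28 blocks
  T3: |-18| + |3| = 18 + 3 = 21 blocks
  → nearest: T1 (18 blocks)
Q3 at (-14, 0):
  T1: |19| + |-12| = 19 + 12 = 31 blocks
  T2: |-3| + |0| = 3 + 0 = 3 blocks
  T3: |3| + |7| = 3 + 7 = 10 blocks
  → nearest: T2 (3 blocks)
Q4 at (7, 12):
  T1: |-2| + |-24| = 2 + 24 = 26 blocks
  T2: |-24| + |-12| = 24 + 12 = 36 blocks
  T3: |-18| + |-5| = 18 + 5 = 23 blocks
  → nearest: T3 (23 blocks)
Q5 at (5, -4):
  T1: |0| + |-8| = 0 + 8 = 8 blocks
  T2: |-22| + |4| = 22 + 4 = 26 blocks
  T3: |-16| + |11| = 16 + 11 = 27 blocks
  → nearest: T1 (8 blocks)

Q1→T1; Q2→T1; Q3→T2; Q4→T3; Q5→T1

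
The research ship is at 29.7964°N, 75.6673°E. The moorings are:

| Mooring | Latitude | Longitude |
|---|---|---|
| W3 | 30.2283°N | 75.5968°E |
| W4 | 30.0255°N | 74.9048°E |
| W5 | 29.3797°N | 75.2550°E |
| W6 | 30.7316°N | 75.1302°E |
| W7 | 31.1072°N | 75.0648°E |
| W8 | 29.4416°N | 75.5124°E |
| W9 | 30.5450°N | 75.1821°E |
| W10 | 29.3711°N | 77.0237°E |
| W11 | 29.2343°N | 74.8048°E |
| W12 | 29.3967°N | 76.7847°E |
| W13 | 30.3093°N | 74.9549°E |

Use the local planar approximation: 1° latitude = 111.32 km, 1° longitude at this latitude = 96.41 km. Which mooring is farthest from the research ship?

Distances from 29.7964°N, 75.6673°E:
W3: 48.5572 km
W4: 77.8109 km
W5: 61.0885 km
W6: 116.2734 km
W7: 157.0549 km
W8: 42.2254 km
W9: 95.5656 km
W10: 139.0770 km
W11: 104.0668 km
W12: 116.5556 km
W13: 89.3154 km
Maximum: W7 at 157.0549 km.

W7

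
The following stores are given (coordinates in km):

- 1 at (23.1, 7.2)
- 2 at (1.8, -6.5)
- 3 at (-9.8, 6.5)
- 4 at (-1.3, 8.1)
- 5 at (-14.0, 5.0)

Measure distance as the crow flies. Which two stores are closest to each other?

Pairwise distances:
3–5: 4.5 km
3–4: 8.6 km
4–5: 13.1 km
2–4: 14.9 km
2–3: 17.4 km
2–5: 19.5 km
1–4: 24.4 km
1–2: 25.3 km
1–3: 32.9 km
1–5: 37.2 km
Closest pair: 3–5 at 4.5 km.

3 and 5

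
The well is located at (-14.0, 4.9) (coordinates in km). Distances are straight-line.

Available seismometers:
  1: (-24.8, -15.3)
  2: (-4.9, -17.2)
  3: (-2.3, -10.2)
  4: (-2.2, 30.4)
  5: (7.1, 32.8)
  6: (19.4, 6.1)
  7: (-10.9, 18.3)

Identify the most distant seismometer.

Distances from (-14.0, 4.9):
1: 22.9 km
2: 23.9 km
3: 19.1 km
4: 28.1 km
5: 35.0 km
6: 33.4 km
7: 13.8 km
Maximum: 5 at 35.0 km.

5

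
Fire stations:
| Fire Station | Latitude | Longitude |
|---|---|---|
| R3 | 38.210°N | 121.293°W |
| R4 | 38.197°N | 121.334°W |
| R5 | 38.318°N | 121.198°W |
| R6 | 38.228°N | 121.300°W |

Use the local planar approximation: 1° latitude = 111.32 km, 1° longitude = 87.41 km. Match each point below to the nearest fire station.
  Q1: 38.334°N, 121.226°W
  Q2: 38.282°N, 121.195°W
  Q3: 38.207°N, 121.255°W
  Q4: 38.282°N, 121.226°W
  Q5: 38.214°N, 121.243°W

Q1 at 38.334°N, 121.226°W:
  R3: 14.995 km
  R4: 17.936 km
  R5: 3.027 km
  R6: 13.457 km
  → nearest: R5 (3.027 km)
Q2 at 38.282°N, 121.195°W:
  R3: 11.731 km
  R4: 15.400 km
  R5: 4.016 km
  R6: 10.971 km
  → nearest: R5 (4.016 km)
Q3 at 38.207°N, 121.255°W:
  R3: 3.338 km
  R4: 6.995 km
  R5: 13.323 km
  R6: 4.576 km
  → nearest: R3 (3.338 km)
Q4 at 38.282°N, 121.226°W:
  R3: 9.927 km
  R4: 13.366 km
  R5: 4.696 km
  R6: 8.830 km
  → nearest: R5 (4.696 km)
Q5 at 38.214°N, 121.243°W:
  R3: 4.393 km
  R4: 8.176 km
  R5: 12.227 km
  R6: 5.220 km
  → nearest: R3 (4.393 km)

Q1→R5; Q2→R5; Q3→R3; Q4→R5; Q5→R3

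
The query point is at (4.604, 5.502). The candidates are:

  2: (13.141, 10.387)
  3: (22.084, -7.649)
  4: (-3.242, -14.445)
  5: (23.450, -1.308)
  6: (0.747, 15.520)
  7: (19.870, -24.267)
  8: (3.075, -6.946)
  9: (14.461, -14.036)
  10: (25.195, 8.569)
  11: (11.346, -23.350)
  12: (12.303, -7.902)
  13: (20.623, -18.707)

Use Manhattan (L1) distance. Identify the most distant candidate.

7

Distances from (4.604, 5.502):
2: |8.537| + |4.885| = 8.537 + 4.885 = 13.422
3: |17.480| + |-13.151| = 17.480 + 13.151 = 30.631
4: |-7.846| + |-19.947| = 7.846 + 19.947 = 27.793
5: |18.846| + |-6.810| = 18.846 + 6.810 = 25.656
6: |-3.857| + |10.018| = 3.857 + 10.018 = 13.875
7: |15.266| + |-29.769| = 15.266 + 29.769 = 45.035
8: |-1.529| + |-12.448| = 1.529 + 12.448 = 13.977
9: |9.857| + |-19.538| = 9.857 + 19.538 = 29.395
10: |20.591| + |3.067| = 20.591 + 3.067 = 23.658
11: |6.742| + |-28.852| = 6.742 + 28.852 = 35.594
12: |7.699| + |-13.404| = 7.699 + 13.404 = 21.103
13: |16.019| + |-24.209| = 16.019 + 24.209 = 40.228
Maximum: 7 at 45.035.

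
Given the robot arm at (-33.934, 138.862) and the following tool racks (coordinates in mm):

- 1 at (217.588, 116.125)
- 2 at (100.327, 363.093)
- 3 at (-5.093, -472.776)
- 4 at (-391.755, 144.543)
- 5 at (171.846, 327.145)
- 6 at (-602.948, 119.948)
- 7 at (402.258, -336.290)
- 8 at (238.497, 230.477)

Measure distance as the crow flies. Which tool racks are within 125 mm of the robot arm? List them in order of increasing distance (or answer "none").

Distances from (-33.934, 138.862):
1: 252.548 mm
2: 261.353 mm
3: 612.318 mm
4: 357.866 mm
5: 278.919 mm
6: 569.328 mm
7: 645.006 mm
8: 287.423 mm
Threshold 125 mm: none within range.

none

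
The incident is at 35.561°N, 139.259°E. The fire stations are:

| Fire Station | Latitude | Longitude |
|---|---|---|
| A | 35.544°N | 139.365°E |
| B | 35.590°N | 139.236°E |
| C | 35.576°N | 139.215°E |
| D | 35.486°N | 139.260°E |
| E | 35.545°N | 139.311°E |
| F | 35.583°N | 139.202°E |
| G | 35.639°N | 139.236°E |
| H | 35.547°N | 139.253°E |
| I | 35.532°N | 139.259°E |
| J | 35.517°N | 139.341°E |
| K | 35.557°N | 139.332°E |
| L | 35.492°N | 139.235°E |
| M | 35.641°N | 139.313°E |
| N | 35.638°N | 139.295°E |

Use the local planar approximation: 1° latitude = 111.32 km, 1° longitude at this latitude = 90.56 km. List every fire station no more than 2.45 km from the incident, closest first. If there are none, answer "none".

H

Distances from 35.561°N, 139.259°E:
A: 9.784 km
B: 3.842 km
C: 4.320 km
D: 8.349 km
E: 5.035 km
F: 5.713 km
G: 8.929 km
H: 1.650 km
I: 3.228 km
J: 8.896 km
K: 6.626 km
L: 7.983 km
M: 10.160 km
N: 9.171 km
Threshold 2.45 km: H (1.650 km) is within range.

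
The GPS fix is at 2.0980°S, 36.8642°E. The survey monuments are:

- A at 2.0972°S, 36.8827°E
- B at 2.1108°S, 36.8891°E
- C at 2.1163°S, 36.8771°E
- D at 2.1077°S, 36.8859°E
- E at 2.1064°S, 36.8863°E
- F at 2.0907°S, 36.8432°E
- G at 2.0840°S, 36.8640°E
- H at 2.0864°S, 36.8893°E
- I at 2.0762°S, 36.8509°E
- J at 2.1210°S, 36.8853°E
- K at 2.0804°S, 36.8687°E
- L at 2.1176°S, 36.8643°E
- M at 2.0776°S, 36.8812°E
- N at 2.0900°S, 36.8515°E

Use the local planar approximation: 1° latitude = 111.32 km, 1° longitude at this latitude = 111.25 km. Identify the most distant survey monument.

J

Distances from 2.0980°S, 36.8642°E:
A: √((0.0008·111.32)² + (0.0185·111.25)²) = √(0.007931 + 4.235879) = 2.0601 km
B: √((-0.0128·111.32)² + (0.0249·111.25)²) = √(2.030329 + 7.673593) = 3.1151 km
C: √((-0.0183·111.32)² + (0.0129·111.25)²) = √(4.150005 + 2.059584) = 2.4919 km
D: √((-0.0097·111.32)² + (0.0217·111.25)²) = √(1.165977 + 5.828000) = 2.6446 km
E: √((-0.0084·111.32)² + (0.0221·111.25)²) = √(0.874390 + 6.044837) = 2.6304 km
F: √((0.0073·111.32)² + (-0.0210·111.25)²) = √(0.660377 + 5.458064) = 2.4735 km
G: √((0.0140·111.32)² + (-0.0002·111.25)²) = √(2.428860 + 0.000495) = 1.5586 km
H: √((0.0116·111.32)² + (0.0251·111.25)²) = √(1.667487 + 7.797358) = 3.0765 km
I: √((0.0218·111.32)² + (-0.0133·111.25)²) = √(5.889242 + 2.189290) = 2.8423 km
J: √((-0.0230·111.32)² + (0.0211·111.25)²) = √(6.555443 + 5.510169) = 3.4736 km
K: √((0.0176·111.32)² + (0.0045·111.25)²) = √(3.838590 + 0.250625) = 2.0222 km
L: √((-0.0196·111.32)² + (0.0001·111.25)²) = √(4.760565 + 0.000124) = 2.1819 km
M: √((0.0204·111.32)² + (0.0170·111.25)²) = √(5.157114 + 3.576827) = 2.9553 km
N: √((0.0080·111.32)² + (-0.0127·111.25)²) = √(0.793097 + 1.996216) = 1.6701 km
Maximum: J at 3.4736 km.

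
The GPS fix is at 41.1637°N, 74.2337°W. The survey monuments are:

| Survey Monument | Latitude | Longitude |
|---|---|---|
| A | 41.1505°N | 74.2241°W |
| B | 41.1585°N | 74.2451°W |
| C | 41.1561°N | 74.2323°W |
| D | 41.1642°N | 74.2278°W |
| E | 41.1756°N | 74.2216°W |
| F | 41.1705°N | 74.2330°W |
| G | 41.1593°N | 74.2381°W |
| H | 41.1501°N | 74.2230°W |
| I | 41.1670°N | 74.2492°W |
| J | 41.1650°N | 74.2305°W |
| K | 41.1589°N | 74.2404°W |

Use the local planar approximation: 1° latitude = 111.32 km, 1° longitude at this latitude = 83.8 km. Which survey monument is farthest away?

H

Distances from 41.1637°N, 74.2337°W:
A: √((-0.0132·111.32)² + (0.0096·83.8)²) = √(2.159207 + 0.647188) = 1.6752 km
B: √((-0.0052·111.32)² + (-0.0114·83.8)²) = √(0.335084 + 0.912636) = 1.1170 km
C: √((-0.0076·111.32)² + (0.0014·83.8)²) = √(0.715770 + 0.013764) = 0.8541 km
D: √((0.0005·111.32)² + (0.0059·83.8)²) = √(0.003098 + 0.244451) = 0.4975 km
E: √((0.0119·111.32)² + (0.0121·83.8)²) = √(1.754851 + 1.028155) = 1.6682 km
F: √((0.0068·111.32)² + (0.0007·83.8)²) = √(0.573013 + 0.003441) = 0.7592 km
G: √((-0.0044·111.32)² + (-0.0044·83.8)²) = √(0.239912 + 0.135954) = 0.6131 km
H: √((-0.0136·111.32)² + (0.0107·83.8)²) = √(2.292051 + 0.803999) = 1.7596 km
I: √((0.0033·111.32)² + (-0.0155·83.8)²) = √(0.134950 + 1.687141) = 1.3498 km
J: √((0.0013·111.32)² + (0.0032·83.8)²) = √(0.020943 + 0.071910) = 0.3047 km
K: √((-0.0048·111.32)² + (-0.0067·83.8)²) = √(0.285515 + 0.315237) = 0.7751 km
Maximum: H at 1.7596 km.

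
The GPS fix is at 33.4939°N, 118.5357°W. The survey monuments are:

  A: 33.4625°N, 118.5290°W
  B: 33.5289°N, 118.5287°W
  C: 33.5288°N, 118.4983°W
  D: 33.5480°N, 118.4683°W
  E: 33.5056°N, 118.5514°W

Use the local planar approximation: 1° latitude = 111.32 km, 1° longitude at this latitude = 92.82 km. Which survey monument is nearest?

Distances from 33.4939°N, 118.5357°W:
A: √((-0.0314·111.32)² + (0.0067·92.82)²) = √(12.218157 + 0.386752) = 3.5503 km
B: √((0.0350·111.32)² + (0.0070·92.82)²) = √(15.180374 + 0.422162) = 3.9500 km
C: √((0.0349·111.32)² + (0.0374·92.82)²) = √(15.093753 + 12.051090) = 5.2101 km
D: √((0.0541·111.32)² + (0.0674·92.82)²) = √(36.269446 + 39.138387) = 8.6838 km
E: √((0.0117·111.32)² + (-0.0157·92.82)²) = √(1.696360 + 2.123648) = 1.9545 km
Minimum: E at 1.9545 km.

E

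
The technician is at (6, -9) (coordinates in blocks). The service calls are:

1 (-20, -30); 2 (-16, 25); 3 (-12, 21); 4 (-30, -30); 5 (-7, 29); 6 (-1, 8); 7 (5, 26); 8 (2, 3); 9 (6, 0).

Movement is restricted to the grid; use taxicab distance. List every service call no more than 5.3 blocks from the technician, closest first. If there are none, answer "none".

Distances from (6, -9):
1: |-26| + |-21| = 26 + 21 = 47 blocks
2: |-22| + |34| = 22 + 34 = 56 blocks
3: |-18| + |30| = 18 + 30 = 48 blocks
4: |-36| + |-21| = 36 + 21 = 57 blocks
5: |-13| + |38| = 13 + 38 = 51 blocks
6: |-7| + |17| = 7 + 17 = 24 blocks
7: |-1| + |35| = 1 + 35 = 36 blocks
8: |-4| + |12| = 4 + 12 = 16 blocks
9: |0| + |9| = 0 + 9 = 9 blocks
Threshold 5.3 blocks: none within range.

none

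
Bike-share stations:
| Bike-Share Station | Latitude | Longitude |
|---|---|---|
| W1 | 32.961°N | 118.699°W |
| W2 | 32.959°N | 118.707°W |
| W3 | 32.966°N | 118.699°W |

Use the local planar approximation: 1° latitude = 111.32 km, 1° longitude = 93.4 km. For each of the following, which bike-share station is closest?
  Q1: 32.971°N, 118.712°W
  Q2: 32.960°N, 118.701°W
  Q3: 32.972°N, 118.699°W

Q1 at 32.971°N, 118.712°W:
  W1: 1.647 km
  W2: 1.415 km
  W3: 1.336 km
  → nearest: W3 (1.336 km)
Q2 at 32.960°N, 118.701°W:
  W1: 0.217 km
  W2: 0.571 km
  W3: 0.694 km
  → nearest: W1 (0.217 km)
Q3 at 32.972°N, 118.699°W:
  W1: 1.225 km
  W2: 1.629 km
  W3: 0.668 km
  → nearest: W3 (0.668 km)

Q1→W3; Q2→W1; Q3→W3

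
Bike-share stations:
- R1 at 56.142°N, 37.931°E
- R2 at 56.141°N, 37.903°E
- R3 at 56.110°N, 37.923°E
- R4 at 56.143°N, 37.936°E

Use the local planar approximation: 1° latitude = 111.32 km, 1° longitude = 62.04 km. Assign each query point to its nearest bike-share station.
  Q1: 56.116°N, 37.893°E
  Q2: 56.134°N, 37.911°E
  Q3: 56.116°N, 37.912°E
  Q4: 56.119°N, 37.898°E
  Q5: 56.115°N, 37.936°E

Q1 at 56.116°N, 37.893°E:
  R1: √((0.026·111.32)² + (0.038·62.04)²) = √(8.37708826 + 5.55790055) = 3.732960 km
  R2: √((0.025·111.32)² + (0.010·62.04)²) = √(7.74508900 + 0.38489616) = 2.851313 km
  R3: √((-0.006·111.32)² + (0.030·62.04)²) = √(0.44611713 + 3.46406544) = 1.977418 km
  R4: √((0.027·111.32)² + (0.043·62.04)²) = √(9.03387181 + 7.11673000) = 4.018781 km
  → nearest: R3 (1.977418 km)
Q2 at 56.134°N, 37.911°E:
  R1: √((0.008·111.32)² + (0.020·62.04)²) = √(0.79309711 + 1.53958464) = 1.527312 km
  R2: √((0.007·111.32)² + (-0.008·62.04)²) = √(0.60721498 + 0.24633354) = 0.923877 km
  R3: √((-0.024·111.32)² + (0.012·62.04)²) = √(7.13787402 + 0.55425047) = 2.773468 km
  R4: √((0.009·111.32)² + (0.025·62.04)²) = √(1.00376353 + 2.40560100) = 1.846446 km
  → nearest: R2 (0.923877 km)
Q3 at 56.116°N, 37.912°E:
  R1: √((0.026·111.32)² + (0.019·62.04)²) = √(8.37708826 + 1.38947514) = 3.125150 km
  R2: √((0.025·111.32)² + (-0.009·62.04)²) = √(7.74508900 + 0.31176589) = 2.838460 km
  R3: √((-0.006·111.32)² + (0.011·62.04)²) = √(0.44611713 + 0.46572435) = 0.954904 km
  R4: √((0.027·111.32)² + (0.024·62.04)²) = √(9.03387181 + 2.21700188) = 3.354232 km
  → nearest: R3 (0.954904 km)
Q4 at 56.119°N, 37.898°E:
  R1: √((0.023·111.32)² + (0.033·62.04)²) = √(6.55544333 + 4.19151918) = 3.278256 km
  R2: √((0.022·111.32)² + (0.005·62.04)²) = √(5.99779692 + 0.09622404) = 2.468607 km
  R3: √((-0.009·111.32)² + (0.025·62.04)²) = √(1.00376353 + 2.40560100) = 1.846446 km
  R4: √((0.024·111.32)² + (0.038·62.04)²) = √(7.13787402 + 5.55790055) = 3.563113 km
  → nearest: R3 (1.846446 km)
Q5 at 56.115°N, 37.936°E:
  R1: √((0.027·111.32)² + (-0.005·62.04)²) = √(9.03387181 + 0.09622404) = 3.021605 km
  R2: √((0.026·111.32)² + (-0.033·62.04)²) = √(8.37708826 + 4.19151918) = 3.545223 km
  R3: √((-0.005·111.32)² + (-0.013·62.04)²) = √(0.30980356 + 0.65047451) = 0.979938 km
  R4: √((0.028·111.32)² + (0.000·62.04)²) = √(9.71543964 + 0.00000000) = 3.116960 km
  → nearest: R3 (0.979938 km)

Q1→R3; Q2→R2; Q3→R3; Q4→R3; Q5→R3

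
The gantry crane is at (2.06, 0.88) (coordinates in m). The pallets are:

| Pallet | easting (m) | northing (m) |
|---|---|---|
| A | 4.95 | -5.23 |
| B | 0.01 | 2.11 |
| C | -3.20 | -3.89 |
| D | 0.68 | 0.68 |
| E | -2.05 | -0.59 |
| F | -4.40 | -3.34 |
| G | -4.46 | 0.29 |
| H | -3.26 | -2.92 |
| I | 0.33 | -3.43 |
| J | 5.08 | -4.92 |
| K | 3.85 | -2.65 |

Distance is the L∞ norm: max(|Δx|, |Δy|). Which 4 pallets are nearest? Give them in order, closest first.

D, B, K, E

Distances from (2.06, 0.88):
A: 6.11 m
B: 2.05 m
C: 5.26 m
D: 1.38 m
E: 4.11 m
F: 6.46 m
G: 6.52 m
H: 5.32 m
I: 4.31 m
J: 5.80 m
K: 3.53 m
Sorted: D (1.38 m) < B (2.05 m) < K (3.53 m) < E (4.11 m) < I (4.31 m) < C (5.26 m) < …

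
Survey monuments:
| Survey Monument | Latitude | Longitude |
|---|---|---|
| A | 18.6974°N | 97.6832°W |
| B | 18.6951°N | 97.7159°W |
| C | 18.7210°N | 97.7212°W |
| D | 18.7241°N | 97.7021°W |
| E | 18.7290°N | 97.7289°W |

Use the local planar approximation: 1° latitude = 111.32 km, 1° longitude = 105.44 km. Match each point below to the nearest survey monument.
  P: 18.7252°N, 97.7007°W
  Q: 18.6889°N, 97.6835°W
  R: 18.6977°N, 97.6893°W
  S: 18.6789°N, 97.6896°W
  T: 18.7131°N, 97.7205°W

P→D; Q→A; R→A; S→A; T→C

P at 18.7252°N, 97.7007°W:
  A: 3.6030 km
  B: 3.7143 km
  C: 2.2115 km
  D: 0.1918 km
  E: 3.0033 km
  → nearest: D (0.1918 km)
Q at 18.6889°N, 97.6835°W:
  A: 0.9467 km
  B: 3.4853 km
  C: 5.3451 km
  D: 4.3818 km
  E: 6.5454 km
  → nearest: A (0.9467 km)
R at 18.6977°N, 97.6893°W:
  A: 0.6441 km
  B: 2.8196 km
  C: 4.2475 km
  D: 3.2339 km
  E: 5.4383 km
  → nearest: A (0.6441 km)
S at 18.6789°N, 97.6896°W:
  A: 2.1672 km
  B: 3.3079 km
  C: 5.7503 km
  D: 5.2014 km
  E: 6.9481 km
  → nearest: A (2.1672 km)
T at 18.7131°N, 97.7205°W:
  A: 4.3038 km
  B: 2.0616 km
  C: 0.8825 km
  D: 2.2942 km
  E: 1.9792 km
  → nearest: C (0.8825 km)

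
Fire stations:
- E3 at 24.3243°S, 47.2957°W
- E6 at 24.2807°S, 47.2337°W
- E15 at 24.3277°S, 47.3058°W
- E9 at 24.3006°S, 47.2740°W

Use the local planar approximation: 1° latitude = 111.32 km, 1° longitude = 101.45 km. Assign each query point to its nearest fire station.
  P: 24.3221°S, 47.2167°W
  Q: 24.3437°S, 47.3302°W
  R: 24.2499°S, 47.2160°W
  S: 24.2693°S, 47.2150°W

P→E6; Q→E15; R→E6; S→E6

P at 24.3221°S, 47.2167°W:
  E3: √((-0.0022·111.32)² + (-0.0790·101.45)²) = √(0.059978 + 64.233012) = 8.0183 km
  E6: √((0.0414·111.32)² + (-0.0170·101.45)²) = √(21.239636 + 2.974418) = 4.9208 km
  E15: √((-0.0056·111.32)² + (-0.0891·101.45)²) = √(0.388618 + 81.707046) = 9.0607 km
  E9: √((0.0215·111.32)² + (-0.0573·101.45)²) = √(5.728268 + 33.791957) = 6.2865 km
  → nearest: E6 (4.9208 km)
Q at 24.3437°S, 47.3302°W:
  E3: √((0.0194·111.32)² + (0.0345·101.45)²) = √(4.663907 + 12.250175) = 4.1127 km
  E6: √((0.0630·111.32)² + (0.0965·101.45)²) = √(49.184413 + 95.842632) = 12.0427 km
  E15: √((0.0160·111.32)² + (0.0244·101.45)²) = √(3.172388 + 6.127506) = 3.0496 km
  E9: √((0.0431·111.32)² + (0.0562·101.45)²) = √(23.019768 + 32.506988) = 7.4516 km
  → nearest: E15 (3.0496 km)
R at 24.2499°S, 47.2160°W:
  E3: √((-0.0744·111.32)² + (-0.0797·101.45)²) = √(68.594969 + 65.376361) = 11.5746 km
  E6: √((-0.0308·111.32)² + (-0.0177·101.45)²) = √(11.755682 + 3.224413) = 3.8704 km
  E15: √((-0.0778·111.32)² + (-0.0898·101.45)²) = √(75.007655 + 82.995926) = 12.5699 km
  E9: √((-0.0507·111.32)² + (-0.0580·101.45)²) = √(31.853878 + 34.622633) = 8.1533 km
  → nearest: E6 (3.8704 km)
S at 24.2693°S, 47.2150°W:
  E3: √((-0.0550·111.32)² + (-0.0807·101.45)²) = √(37.486231 + 67.027215) = 10.2232 km
  E6: √((-0.0114·111.32)² + (-0.0187·101.45)²) = √(1.610483 + 3.599045) = 2.2824 km
  E15: √((-0.0584·111.32)² + (-0.0908·101.45)²) = √(42.264145 + 84.854680) = 11.2747 km
  E9: √((-0.0313·111.32)² + (-0.0590·101.45)²) = √(12.140458 + 35.826809) = 6.9258 km
  → nearest: E6 (2.2824 km)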